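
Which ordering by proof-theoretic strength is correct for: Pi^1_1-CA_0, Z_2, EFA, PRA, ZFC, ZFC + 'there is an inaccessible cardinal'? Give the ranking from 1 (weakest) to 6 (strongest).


Ordering by consistency strength:
1. EFA
2. PRA
3. Pi^1_1-CA_0
4. Z_2
5. ZFC
6. ZFC + 'there is an inaccessible cardinal'


Pi^1_1-CA_0=3, Z_2=4, EFA=1, PRA=2, ZFC=5, ZFC + 'there is an inaccessible cardinal'=6


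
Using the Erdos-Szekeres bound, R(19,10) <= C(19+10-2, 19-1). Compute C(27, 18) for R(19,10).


R(19,10) <= C(19+10-2, 19-1) = C(27, 18)
C(27, 18) = 27! / (18! * 9!)
= 4686825

4686825


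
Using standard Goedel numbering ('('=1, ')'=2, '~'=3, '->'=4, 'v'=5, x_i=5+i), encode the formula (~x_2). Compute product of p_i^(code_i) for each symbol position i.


Formula: (~x_2)
Symbol codes: [1, 3, 7, 2]
Primes: [2, 3, 5, 7]
p_1^1 = 2^1 = 2
p_2^3 = 3^3 = 27
p_3^7 = 5^7 = 78125
p_4^2 = 7^2 = 49
Product = 206718750

206718750


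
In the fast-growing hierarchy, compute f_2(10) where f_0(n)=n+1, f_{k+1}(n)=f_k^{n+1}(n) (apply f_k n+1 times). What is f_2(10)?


f_2(10) = f_1^11(10)
f_1(m) = 2m + 1.
Iterating: f_1^k(n) = 2^k*(n+1) - 1.
f_2(10) = 2^11*(10+1) - 1 = 2048*11 - 1 = 22527

22527


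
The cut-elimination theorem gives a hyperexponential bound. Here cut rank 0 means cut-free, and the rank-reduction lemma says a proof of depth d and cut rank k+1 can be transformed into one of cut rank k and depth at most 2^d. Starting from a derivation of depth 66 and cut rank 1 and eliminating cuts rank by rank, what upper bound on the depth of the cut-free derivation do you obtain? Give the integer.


Each rank reduction sends depth d to at most 2^d; cut rank r needs r reductions.
2_0(66) = 66
2_1(66) = 2^66 = 73786976294838206464
Cut-free depth bound = 73786976294838206464

73786976294838206464


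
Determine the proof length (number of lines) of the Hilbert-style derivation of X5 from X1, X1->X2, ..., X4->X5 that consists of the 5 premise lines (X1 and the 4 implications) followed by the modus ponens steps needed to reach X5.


We have 5 premise lines: X1 and 4 implications.
Each implication is detached once by MP, giving 4 MP lines.
5 premise lines + 4 MP lines = 9 total lines.

9


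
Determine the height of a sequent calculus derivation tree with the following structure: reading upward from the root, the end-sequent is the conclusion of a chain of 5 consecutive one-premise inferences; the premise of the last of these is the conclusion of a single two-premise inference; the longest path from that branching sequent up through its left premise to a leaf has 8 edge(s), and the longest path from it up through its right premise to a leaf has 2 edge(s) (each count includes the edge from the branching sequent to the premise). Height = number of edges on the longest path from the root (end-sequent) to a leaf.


Longest path through the left premise: 8 edges (measured from the branching sequent)
Longest path through the right premise: 2 edges
Height of the subtree rooted at the branching sequent: max(8, 2) = 8
The branching sequent sits 5 edges above the root (the chain of one-premise inferences), so height = 8 + 5 = 13

13


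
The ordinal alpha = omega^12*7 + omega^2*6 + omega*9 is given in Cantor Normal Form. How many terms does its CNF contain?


CNF: omega^12*7 + omega^2*6 + omega*9
Count the summands separated by '+':
  term 1: omega^12*7
  term 2: omega^2*6
  term 3: omega*9
Total terms = 3

3


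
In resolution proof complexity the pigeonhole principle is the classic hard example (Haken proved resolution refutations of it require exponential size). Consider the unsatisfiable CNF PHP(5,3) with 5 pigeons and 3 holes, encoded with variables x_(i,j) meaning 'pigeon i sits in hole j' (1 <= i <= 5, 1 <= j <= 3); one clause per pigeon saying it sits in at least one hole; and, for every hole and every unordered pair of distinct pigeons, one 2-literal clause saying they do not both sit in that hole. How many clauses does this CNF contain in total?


PHP(5,3): 5 pigeons, 3 holes, 5*3 = 15 variables.
- pigeon clauses: one per pigeon -> 5 clauses
- hole clauses: 3 holes * C(5,2) = 3 * 10 -> 30 clauses
Total clauses = 5 + 30 = 35

35


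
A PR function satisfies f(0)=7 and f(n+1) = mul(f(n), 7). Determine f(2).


f(0) = 7
f(1) = mul(f(0), 7) = mul(7, 7) = 49
f(2) = mul(f(1), 7) = mul(49, 7) = 343


343


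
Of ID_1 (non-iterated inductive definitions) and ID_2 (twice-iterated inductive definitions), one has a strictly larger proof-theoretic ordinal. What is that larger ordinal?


Proof-theoretic ordinal of ID_1 (non-iterated inductive definitions): psi_0(epsilon_{Omega+1})
Proof-theoretic ordinal of ID_2 (twice-iterated inductive definitions): psi_0(epsilon_{Omega_2+1})
Comparing: psi_0(epsilon_{Omega+1}) < psi_0(epsilon_{Omega_2+1}).
The larger ordinal is psi_0(epsilon_{Omega_2+1}) (from ID_2 (twice-iterated inductive definitions)).

psi_0(epsilon_{Omega_2+1})


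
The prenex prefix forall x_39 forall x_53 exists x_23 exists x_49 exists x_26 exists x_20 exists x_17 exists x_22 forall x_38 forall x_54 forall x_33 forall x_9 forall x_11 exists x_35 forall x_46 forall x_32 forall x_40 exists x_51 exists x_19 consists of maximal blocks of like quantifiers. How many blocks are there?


Alternations = 5.
Blocks = alternations + 1 = 6

6


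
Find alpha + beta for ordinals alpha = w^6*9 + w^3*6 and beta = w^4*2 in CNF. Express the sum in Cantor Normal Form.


Ordinal addition (w^6*9 + w^3*6) + w^4*2:
alpha's leading term has exponent 6 > beta's exponent 4, so it survives.
alpha's tail term has exponent 3 < beta's exponent 4, so it is absorbed by beta.
In ordinal addition, any term followed by a strictly larger-exponent term is absorbed.
Result = w^6*9 + w^4*2

w^6*9 + w^4*2


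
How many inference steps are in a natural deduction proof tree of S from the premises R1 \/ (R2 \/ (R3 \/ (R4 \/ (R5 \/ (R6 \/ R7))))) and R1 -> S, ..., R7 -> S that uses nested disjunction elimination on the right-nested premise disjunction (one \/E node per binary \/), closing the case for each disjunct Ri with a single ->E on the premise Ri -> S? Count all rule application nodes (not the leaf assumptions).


The premise R1 \/ (R2 \/ (R3 \/ (R4 \/ (R5 \/ (R6 \/ R7))))) contains 7 disjuncts, hence 6 binary \/ connectives.
- Each binary \/ is eliminated once: 6 \/E nodes.
- Each of the 7 cases Ri derives S by one ->E with Ri -> S: 7 ->E nodes.
Total = 6 + 7 = 13

13


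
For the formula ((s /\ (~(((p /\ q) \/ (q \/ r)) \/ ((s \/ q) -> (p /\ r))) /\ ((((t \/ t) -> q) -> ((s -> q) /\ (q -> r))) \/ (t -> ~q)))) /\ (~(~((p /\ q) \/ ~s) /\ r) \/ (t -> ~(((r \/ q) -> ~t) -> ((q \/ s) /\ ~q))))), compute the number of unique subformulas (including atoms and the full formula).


Formula: ((s /\ (~(((p /\ q) \/ (q \/ r)) \/ ((s \/ q) -> (p /\ r))) /\ ((((t \/ t) -> q) -> ((s -> q) /\ (q -> r))) \/ (t -> ~q)))) /\ (~(~((p /\ q) \/ ~s) /\ r) \/ (t -> ~(((r \/ q) -> ~t) -> ((q \/ s) /\ ~q)))))
Subformulas found:
  1. r
  2. p
  3. q
  4. s
  5. t
  6. ~t
  7. ~s
  8. ~q
  9. (t \/ t)
  10. (p /\ q)
  11. (p /\ r)
  12. (s \/ q)
  13. (q \/ s)
  14. (q -> r)
  15. (q \/ r)
  16. (r \/ q)
  17. (s -> q)
  18. (t -> ~q)
  19. ((t \/ t) -> q)
  20. ((r \/ q) -> ~t)
  21. ((q \/ s) /\ ~q)
  22. ((p /\ q) \/ ~s)
  23. ~((p /\ q) \/ ~s)
  24. ((s -> q) /\ (q -> r))
  25. ((p /\ q) \/ (q \/ r))
  26. ((s \/ q) -> (p /\ r))
  27. (~((p /\ q) \/ ~s) /\ r)
  28. ~(~((p /\ q) \/ ~s) /\ r)
  29. (((r \/ q) -> ~t) -> ((q \/ s) /\ ~q))
  30. ~(((r \/ q) -> ~t) -> ((q \/ s) /\ ~q))
  31. (((t \/ t) -> q) -> ((s -> q) /\ (q -> r)))
  32. (t -> ~(((r \/ q) -> ~t) -> ((q \/ s) /\ ~q)))
  33. (((p /\ q) \/ (q \/ r)) \/ ((s \/ q) -> (p /\ r)))
  34. ~(((p /\ q) \/ (q \/ r)) \/ ((s \/ q) -> (p /\ r)))
  35. ((((t \/ t) -> q) -> ((s -> q) /\ (q -> r))) \/ (t -> ~q))
  36. (~(~((p /\ q) \/ ~s) /\ r) \/ (t -> ~(((r \/ q) -> ~t) -> ((q \/ s) /\ ~q))))
  37. (~(((p /\ q) \/ (q \/ r)) \/ ((s \/ q) -> (p /\ r))) /\ ((((t \/ t) -> q) -> ((s -> q) /\ (q -> r))) \/ (t -> ~q)))
  38. (s /\ (~(((p /\ q) \/ (q \/ r)) \/ ((s \/ q) -> (p /\ r))) /\ ((((t \/ t) -> q) -> ((s -> q) /\ (q -> r))) \/ (t -> ~q))))
  39. ((s /\ (~(((p /\ q) \/ (q \/ r)) \/ ((s \/ q) -> (p /\ r))) /\ ((((t \/ t) -> q) -> ((s -> q) /\ (q -> r))) \/ (t -> ~q)))) /\ (~(~((p /\ q) \/ ~s) /\ r) \/ (t -> ~(((r \/ q) -> ~t) -> ((q \/ s) /\ ~q)))))
Total distinct subformulas = 39

39


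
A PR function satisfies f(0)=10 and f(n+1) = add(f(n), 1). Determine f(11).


f(0) = 10
f(1) = add(f(0), 1) = add(10, 1) = 11
f(2) = add(f(1), 1) = add(11, 1) = 12
f(3) = add(f(2), 1) = add(12, 1) = 13
f(4) = add(f(3), 1) = add(13, 1) = 14
f(5) = add(f(4), 1) = add(14, 1) = 15
f(6) = add(f(5), 1) = add(15, 1) = 16
f(7) = add(f(6), 1) = add(16, 1) = 17
f(8) = add(f(7), 1) = add(17, 1) = 18
f(9) = add(f(8), 1) = add(18, 1) = 19
f(10) = add(f(9), 1) = add(19, 1) = 20
f(11) = add(f(10), 1) = add(20, 1) = 21


21


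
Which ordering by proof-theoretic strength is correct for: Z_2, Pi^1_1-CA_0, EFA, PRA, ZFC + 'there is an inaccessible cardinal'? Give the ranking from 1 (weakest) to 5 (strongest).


Ordering by consistency strength:
1. EFA
2. PRA
3. Pi^1_1-CA_0
4. Z_2
5. ZFC + 'there is an inaccessible cardinal'


Z_2=4, Pi^1_1-CA_0=3, EFA=1, PRA=2, ZFC + 'there is an inaccessible cardinal'=5


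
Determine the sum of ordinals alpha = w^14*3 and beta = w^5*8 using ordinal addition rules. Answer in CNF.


Ordinal addition w^14*3 + w^5*8:
Leading exponent of alpha (14) > leading exponent of beta (5).
Since alpha's term has higher exponent than beta's leading term,
the sum is simply alpha followed by beta.
Result = w^14*3 + w^5*8

w^14*3 + w^5*8


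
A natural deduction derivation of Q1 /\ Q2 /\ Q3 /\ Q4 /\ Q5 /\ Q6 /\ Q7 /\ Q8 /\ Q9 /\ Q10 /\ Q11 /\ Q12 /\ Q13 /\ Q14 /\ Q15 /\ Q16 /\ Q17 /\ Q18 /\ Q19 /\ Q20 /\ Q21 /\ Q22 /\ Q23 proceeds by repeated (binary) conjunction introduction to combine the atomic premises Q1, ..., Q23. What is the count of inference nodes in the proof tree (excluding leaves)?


The target conjunction has 23 conjuncts, i.e. 22 binary /\ connectives.
Each conjunction-intro joins two pieces, so 23 atoms require 23-1 = 22 applications.
Total inference nodes = 22

22


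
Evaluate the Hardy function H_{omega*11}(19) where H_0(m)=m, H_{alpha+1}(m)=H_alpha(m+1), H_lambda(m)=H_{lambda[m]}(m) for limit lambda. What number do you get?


H_{omega*11}(19):
For the Hardy hierarchy, H_{omega*k}(n) = 2^k * n.
2^11 = 2048.
2048 * 19 = 38912

38912


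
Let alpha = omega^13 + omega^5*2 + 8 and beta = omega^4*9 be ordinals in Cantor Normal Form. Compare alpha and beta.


Compare term by term from highest exponent:
alpha = omega^13 + omega^5*2 + 8
beta = omega^4*9
Term 1: alpha has omega^13*1, beta has omega^4*9
Term 2: alpha has omega^5*2, beta has omega^0*0
Term 3: alpha has omega^0*8, beta has omega^0*0
Result: alpha > beta

alpha > beta


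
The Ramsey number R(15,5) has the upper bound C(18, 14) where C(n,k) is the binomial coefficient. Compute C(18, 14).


R(15,5) <= C(15+5-2, 15-1) = C(18, 14)
C(18, 14) = 18! / (14! * 4!)
= 3060

3060


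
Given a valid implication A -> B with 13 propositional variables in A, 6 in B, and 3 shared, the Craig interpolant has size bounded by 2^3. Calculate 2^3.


Shared atoms = 3
Craig interpolant size bound = 2^3
= 8

8


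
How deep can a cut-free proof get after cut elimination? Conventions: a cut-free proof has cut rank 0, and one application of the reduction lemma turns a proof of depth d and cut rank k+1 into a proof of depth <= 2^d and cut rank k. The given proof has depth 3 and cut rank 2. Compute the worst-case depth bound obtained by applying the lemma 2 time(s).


Each rank reduction sends depth d to at most 2^d; cut rank r needs r reductions.
2_0(3) = 3
2_1(3) = 2^3 = 8
2_2(3) = 2^8 = 256
Cut-free depth bound = 256

256


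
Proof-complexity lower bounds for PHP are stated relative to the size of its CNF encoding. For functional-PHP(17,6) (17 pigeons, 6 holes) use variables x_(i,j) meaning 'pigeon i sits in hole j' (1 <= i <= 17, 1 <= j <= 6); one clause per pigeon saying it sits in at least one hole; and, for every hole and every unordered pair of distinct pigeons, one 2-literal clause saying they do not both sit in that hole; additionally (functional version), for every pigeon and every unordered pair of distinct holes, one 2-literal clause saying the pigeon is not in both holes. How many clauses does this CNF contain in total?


functional-PHP(17,6): 17 pigeons, 6 holes, 17*6 = 102 variables.
- pigeon clauses: one per pigeon -> 17 clauses
- hole clauses: 6 holes * C(17,2) = 6 * 136 -> 816 clauses
- functional clauses: 17 pigeons * C(6,2) = 17 * 15 -> 255 clauses
Total clauses = 17 + 816 + 255 = 1088

1088


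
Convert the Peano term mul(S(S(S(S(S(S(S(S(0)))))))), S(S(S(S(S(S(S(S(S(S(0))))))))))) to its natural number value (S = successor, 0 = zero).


mul(S^8(0), S^10(0)):
S^8(0) = 8
S^10(0) = 10
8 * 10 = 80

80


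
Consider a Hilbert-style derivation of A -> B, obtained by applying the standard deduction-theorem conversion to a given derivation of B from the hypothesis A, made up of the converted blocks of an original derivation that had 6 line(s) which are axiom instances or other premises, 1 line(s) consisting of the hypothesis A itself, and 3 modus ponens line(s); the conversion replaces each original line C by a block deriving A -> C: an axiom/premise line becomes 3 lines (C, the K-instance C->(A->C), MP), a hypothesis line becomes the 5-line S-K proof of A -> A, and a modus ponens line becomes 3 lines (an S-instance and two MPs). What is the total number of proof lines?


Deduction-theorem conversion, block by block:
- 6 axiom/premise lines -> 3 lines each = 18
- 1 hypothesis lines -> 5 lines each (identity proof A->A) = 5
- 3 MP lines -> 3 lines each (S-instance, MP, MP) = 9
Total = 18 + 5 + 9 = 32 lines.

32


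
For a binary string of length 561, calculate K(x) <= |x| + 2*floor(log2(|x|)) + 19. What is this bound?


floor(log2(561)) = 9
2 * 9 = 18
K(x) <= 561 + 18 + 19 = 598

598


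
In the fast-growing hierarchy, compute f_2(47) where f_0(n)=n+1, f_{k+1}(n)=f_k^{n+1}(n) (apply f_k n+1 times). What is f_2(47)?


f_2(47) = f_1^48(47)
f_1(m) = 2m + 1.
Iterating: f_1^k(n) = 2^k*(n+1) - 1.
f_2(47) = 2^48*(47+1) - 1 = 281474976710656*48 - 1 = 13510798882111487

13510798882111487


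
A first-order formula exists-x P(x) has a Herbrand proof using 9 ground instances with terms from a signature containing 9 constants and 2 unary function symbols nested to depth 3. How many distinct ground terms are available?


Herbrand terms by depth:
Depth 0: 9 constants
Depth 1: 18 new terms (running total: 27)
Depth 2: 36 new terms (running total: 63)
Depth 3: 72 new terms (running total: 135)
Total distinct ground terms = 135

135


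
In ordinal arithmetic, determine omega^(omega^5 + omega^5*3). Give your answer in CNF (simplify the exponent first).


omega^(omega^5 + omega^5*3):
Both terms of the exponent have the same exponent 5, so they merge: omega^5 + omega^5*3 = omega^5*(1+3) = omega^5*4.
omega raised to a CNF ordinal is a single CNF term: Result = omega^(omega^5*4)

omega^(omega^5*4)


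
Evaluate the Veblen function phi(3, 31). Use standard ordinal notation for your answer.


phi(3, 31):
phi(3, beta) = eta_beta (the beta-th eta number, fixed point of zeta).
phi(3, 31) = eta_31

eta_31


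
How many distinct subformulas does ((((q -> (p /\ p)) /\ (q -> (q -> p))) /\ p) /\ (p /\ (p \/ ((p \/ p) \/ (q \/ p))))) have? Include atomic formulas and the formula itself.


Formula: ((((q -> (p /\ p)) /\ (q -> (q -> p))) /\ p) /\ (p /\ (p \/ ((p \/ p) \/ (q \/ p)))))
Subformulas found:
  1. q
  2. p
  3. (p \/ p)
  4. (q \/ p)
  5. (p /\ p)
  6. (q -> p)
  7. (q -> (q -> p))
  8. (q -> (p /\ p))
  9. ((p \/ p) \/ (q \/ p))
  10. (p \/ ((p \/ p) \/ (q \/ p)))
  11. (p /\ (p \/ ((p \/ p) \/ (q \/ p))))
  12. ((q -> (p /\ p)) /\ (q -> (q -> p)))
  13. (((q -> (p /\ p)) /\ (q -> (q -> p))) /\ p)
  14. ((((q -> (p /\ p)) /\ (q -> (q -> p))) /\ p) /\ (p /\ (p \/ ((p \/ p) \/ (q \/ p)))))
Total distinct subformulas = 14

14


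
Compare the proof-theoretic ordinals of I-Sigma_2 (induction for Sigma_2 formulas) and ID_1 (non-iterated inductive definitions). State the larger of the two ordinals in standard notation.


Proof-theoretic ordinal of I-Sigma_2 (induction for Sigma_2 formulas): omega^(omega^omega)
Proof-theoretic ordinal of ID_1 (non-iterated inductive definitions): psi_0(epsilon_{Omega+1})
Comparing: omega^(omega^omega) < psi_0(epsilon_{Omega+1}).
The larger ordinal is psi_0(epsilon_{Omega+1}) (from ID_1 (non-iterated inductive definitions)).

psi_0(epsilon_{Omega+1})


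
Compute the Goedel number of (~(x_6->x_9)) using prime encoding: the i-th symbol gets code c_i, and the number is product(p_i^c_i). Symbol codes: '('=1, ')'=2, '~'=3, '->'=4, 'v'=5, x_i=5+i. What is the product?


Formula: (~(x_6->x_9))
Symbol codes: [1, 3, 1, 11, 4, 14, 2, 2]
Primes: [2, 3, 5, 7, 11, 13, 17, 19]
p_1^1 = 2^1 = 2
p_2^3 = 3^3 = 27
p_3^1 = 5^1 = 5
p_4^11 = 7^11 = 1977326743
p_5^4 = 11^4 = 14641
p_6^14 = 13^14 = 3937376385699289
p_7^2 = 17^2 = 289
p_8^2 = 19^2 = 361
Product = 3210886261375551790319042810497251810

3210886261375551790319042810497251810


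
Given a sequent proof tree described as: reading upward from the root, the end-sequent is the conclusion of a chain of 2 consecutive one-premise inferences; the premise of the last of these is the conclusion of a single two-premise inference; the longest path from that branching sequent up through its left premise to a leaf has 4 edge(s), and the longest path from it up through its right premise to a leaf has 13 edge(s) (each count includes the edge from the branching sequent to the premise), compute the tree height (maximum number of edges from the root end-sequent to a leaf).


Longest path through the left premise: 4 edges (measured from the branching sequent)
Longest path through the right premise: 13 edges
Height of the subtree rooted at the branching sequent: max(4, 13) = 13
The branching sequent sits 2 edges above the root (the chain of one-premise inferences), so height = 13 + 2 = 15

15


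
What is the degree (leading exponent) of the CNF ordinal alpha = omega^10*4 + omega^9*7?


CNF: omega^10*4 + omega^9*7
The leading term is omega^10*4, which has exponent 10.

10


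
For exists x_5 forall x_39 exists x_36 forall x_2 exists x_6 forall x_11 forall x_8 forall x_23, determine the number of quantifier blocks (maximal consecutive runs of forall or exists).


Alternations = 5.
Blocks = alternations + 1 = 6

6


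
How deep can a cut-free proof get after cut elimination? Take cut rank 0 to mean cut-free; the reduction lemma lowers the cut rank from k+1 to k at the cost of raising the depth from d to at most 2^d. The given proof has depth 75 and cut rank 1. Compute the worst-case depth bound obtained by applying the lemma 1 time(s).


Each rank reduction sends depth d to at most 2^d; cut rank r needs r reductions.
2_0(75) = 75
2_1(75) = 2^75 = 37778931862957161709568
Cut-free depth bound = 37778931862957161709568

37778931862957161709568


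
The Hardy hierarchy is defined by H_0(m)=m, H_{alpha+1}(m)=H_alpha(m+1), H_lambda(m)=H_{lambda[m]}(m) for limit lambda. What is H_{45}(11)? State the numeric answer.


H_45(11):
For finite ordinals k, H_k(n) = n + k (each successor step adds 1).
H_45(11) = 11 + 45 = 56

56


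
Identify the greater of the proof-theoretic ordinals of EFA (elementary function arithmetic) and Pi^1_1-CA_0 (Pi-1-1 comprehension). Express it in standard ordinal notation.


Proof-theoretic ordinal of EFA (elementary function arithmetic): omega^3
Proof-theoretic ordinal of Pi^1_1-CA_0 (Pi-1-1 comprehension): psi_0(Omega_omega)
Comparing: omega^3 < psi_0(Omega_omega).
The larger ordinal is psi_0(Omega_omega) (from Pi^1_1-CA_0 (Pi-1-1 comprehension)).

psi_0(Omega_omega)


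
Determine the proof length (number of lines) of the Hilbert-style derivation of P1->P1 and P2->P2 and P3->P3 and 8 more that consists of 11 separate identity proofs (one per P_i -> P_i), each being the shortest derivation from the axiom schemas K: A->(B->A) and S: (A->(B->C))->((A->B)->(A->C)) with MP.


The shortest proof of A->A from K and S in the Hilbert calculus has exactly 5 lines:
(1) K instance A->((A->A)->A), (2) S instance, (3) MP on 1,2, (4) K instance A->(A->A), (5) MP on 3,4.
For 11 independent identities: 11 * 5 = 55 lines total.

55


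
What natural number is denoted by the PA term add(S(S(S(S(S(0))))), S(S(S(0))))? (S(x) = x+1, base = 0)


add(S^5(0), S^3(0)):
S^5(0) = 5
S^3(0) = 3
5 + 3 = 8

8


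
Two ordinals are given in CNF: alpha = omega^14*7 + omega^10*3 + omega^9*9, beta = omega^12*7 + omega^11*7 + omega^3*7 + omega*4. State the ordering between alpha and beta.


Compare term by term from highest exponent:
alpha = omega^14*7 + omega^10*3 + omega^9*9
beta = omega^12*7 + omega^11*7 + omega^3*7 + omega*4
Term 1: alpha has omega^14*7, beta has omega^12*7
Term 2: alpha has omega^10*3, beta has omega^11*7
Term 3: alpha has omega^9*9, beta has omega^3*7
Term 4: alpha has omega^0*0, beta has omega^1*4
Result: alpha > beta

alpha > beta


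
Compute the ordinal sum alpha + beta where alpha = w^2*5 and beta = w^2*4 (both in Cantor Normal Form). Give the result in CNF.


Ordinal addition w^2*5 + w^2*4:
Both terms have the same exponent 2.
w^e*c + w^e*d = w^e*(c+d).
Result = w^2*(5+4) = w^2*9

w^2*9


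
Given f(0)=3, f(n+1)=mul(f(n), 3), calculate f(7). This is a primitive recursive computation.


f(0) = 3
f(1) = mul(f(0), 3) = mul(3, 3) = 9
f(2) = mul(f(1), 3) = mul(9, 3) = 27
f(3) = mul(f(2), 3) = mul(27, 3) = 81
f(4) = mul(f(3), 3) = mul(81, 3) = 243
f(5) = mul(f(4), 3) = mul(243, 3) = 729
f(6) = mul(f(5), 3) = mul(729, 3) = 2187
f(7) = mul(f(6), 3) = mul(2187, 3) = 6561


6561


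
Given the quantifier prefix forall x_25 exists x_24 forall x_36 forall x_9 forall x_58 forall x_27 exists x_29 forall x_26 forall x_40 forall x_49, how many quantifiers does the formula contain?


Quantifier prefix has 10 quantifier symbols.
Quantifier depth = 10

10


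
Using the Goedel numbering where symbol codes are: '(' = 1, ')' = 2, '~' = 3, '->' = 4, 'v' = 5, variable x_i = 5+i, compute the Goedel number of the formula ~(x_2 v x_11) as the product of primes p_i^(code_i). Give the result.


Formula: ~(x_2 v x_11)
Symbol codes: [3, 1, 7, 5, 16, 2]
Primes: [2, 3, 5, 7, 11, 13]
p_1^3 = 2^3 = 8
p_2^1 = 3^1 = 3
p_3^7 = 5^7 = 78125
p_4^5 = 7^5 = 16807
p_5^16 = 11^16 = 45949729863572161
p_6^2 = 13^2 = 169
Product = 244715309173280035083118125000

244715309173280035083118125000


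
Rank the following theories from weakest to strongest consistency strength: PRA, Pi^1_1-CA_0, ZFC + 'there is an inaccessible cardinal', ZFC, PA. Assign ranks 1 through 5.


Ordering by consistency strength:
1. PRA
2. PA
3. Pi^1_1-CA_0
4. ZFC
5. ZFC + 'there is an inaccessible cardinal'


PRA=1, Pi^1_1-CA_0=3, ZFC + 'there is an inaccessible cardinal'=5, ZFC=4, PA=2


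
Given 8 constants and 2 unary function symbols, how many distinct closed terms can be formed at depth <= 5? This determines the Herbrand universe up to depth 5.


Herbrand terms by depth:
Depth 0: 8 constants
Depth 1: 16 new terms (running total: 24)
Depth 2: 32 new terms (running total: 56)
Depth 3: 64 new terms (running total: 120)
Depth 4: 128 new terms (running total: 248)
Depth 5: 256 new terms (running total: 504)
Total distinct ground terms = 504

504


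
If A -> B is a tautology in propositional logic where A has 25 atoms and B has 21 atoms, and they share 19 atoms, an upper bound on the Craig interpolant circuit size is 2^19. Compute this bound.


Shared atoms = 19
Craig interpolant size bound = 2^19
= 524288

524288


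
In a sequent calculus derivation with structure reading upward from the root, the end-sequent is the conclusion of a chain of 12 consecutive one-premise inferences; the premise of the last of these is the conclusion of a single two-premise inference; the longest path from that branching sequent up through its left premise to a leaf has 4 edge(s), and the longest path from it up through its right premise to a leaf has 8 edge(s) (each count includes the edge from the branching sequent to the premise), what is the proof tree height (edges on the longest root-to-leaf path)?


Longest path through the left premise: 4 edges (measured from the branching sequent)
Longest path through the right premise: 8 edges
Height of the subtree rooted at the branching sequent: max(4, 8) = 8
The branching sequent sits 12 edges above the root (the chain of one-premise inferences), so height = 8 + 12 = 20

20


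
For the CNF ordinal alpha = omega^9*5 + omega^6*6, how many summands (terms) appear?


CNF: omega^9*5 + omega^6*6
Count the summands separated by '+':
  term 1: omega^9*5
  term 2: omega^6*6
Total terms = 2

2


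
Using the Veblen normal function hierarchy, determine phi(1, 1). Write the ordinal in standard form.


phi(1, 1):
phi(1, beta) = epsilon_beta (the beta-th epsilon number).
phi(1, 1) = epsilon_1

epsilon_1


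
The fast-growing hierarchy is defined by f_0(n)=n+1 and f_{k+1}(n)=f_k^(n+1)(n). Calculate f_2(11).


f_2(11) = f_1^12(11)
f_1(m) = 2m + 1.
Iterating: f_1^k(n) = 2^k*(n+1) - 1.
f_2(11) = 2^12*(11+1) - 1 = 4096*12 - 1 = 49151

49151


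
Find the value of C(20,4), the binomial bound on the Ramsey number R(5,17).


R(5,17) <= C(5+17-2, 5-1) = C(20, 4)
C(20, 4) = 20! / (4! * 16!)
= 4845

4845


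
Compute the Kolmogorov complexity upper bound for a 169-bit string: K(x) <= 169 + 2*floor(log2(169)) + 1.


floor(log2(169)) = 7
2 * 7 = 14
K(x) <= 169 + 14 + 1 = 184

184


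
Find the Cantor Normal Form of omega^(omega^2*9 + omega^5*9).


omega^(omega^2*9 + omega^5*9):
In ordinal addition a term is absorbed by a following term of strictly larger exponent: 2 < 5, so omega^2*9 + omega^5*9 = omega^5*9.
omega raised to a CNF ordinal is a single CNF term: Result = omega^(omega^5*9)

omega^(omega^5*9)


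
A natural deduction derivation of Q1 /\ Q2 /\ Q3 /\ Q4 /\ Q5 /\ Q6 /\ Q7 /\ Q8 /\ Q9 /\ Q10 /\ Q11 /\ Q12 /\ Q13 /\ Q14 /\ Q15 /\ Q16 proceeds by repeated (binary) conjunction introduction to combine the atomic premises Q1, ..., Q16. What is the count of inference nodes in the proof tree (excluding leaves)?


The target conjunction has 16 conjuncts, i.e. 15 binary /\ connectives.
Each conjunction-intro joins two pieces, so 16 atoms require 16-1 = 15 applications.
Total inference nodes = 15

15


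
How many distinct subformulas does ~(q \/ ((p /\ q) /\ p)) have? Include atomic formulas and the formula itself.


Formula: ~(q \/ ((p /\ q) /\ p))
Subformulas found:
  1. q
  2. p
  3. (p /\ q)
  4. ((p /\ q) /\ p)
  5. (q \/ ((p /\ q) /\ p))
  6. ~(q \/ ((p /\ q) /\ p))
Total distinct subformulas = 6

6


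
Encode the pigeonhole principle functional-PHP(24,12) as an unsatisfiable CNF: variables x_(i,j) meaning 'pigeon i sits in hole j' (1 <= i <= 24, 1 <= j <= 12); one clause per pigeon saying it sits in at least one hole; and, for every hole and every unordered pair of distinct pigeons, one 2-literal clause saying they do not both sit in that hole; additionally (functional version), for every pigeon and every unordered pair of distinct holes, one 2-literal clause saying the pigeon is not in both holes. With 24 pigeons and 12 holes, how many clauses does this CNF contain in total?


functional-PHP(24,12): 24 pigeons, 12 holes, 24*12 = 288 variables.
- pigeon clauses: one per pigeon -> 24 clauses
- hole clauses: 12 holes * C(24,2) = 12 * 276 -> 3312 clauses
- functional clauses: 24 pigeons * C(12,2) = 24 * 66 -> 1584 clauses
Total clauses = 24 + 3312 + 1584 = 4920

4920


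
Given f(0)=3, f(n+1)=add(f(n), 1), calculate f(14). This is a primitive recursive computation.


f(0) = 3
f(1) = add(f(0), 1) = add(3, 1) = 4
f(2) = add(f(1), 1) = add(4, 1) = 5
f(3) = add(f(2), 1) = add(5, 1) = 6
f(4) = add(f(3), 1) = add(6, 1) = 7
f(5) = add(f(4), 1) = add(7, 1) = 8
f(6) = add(f(5), 1) = add(8, 1) = 9
f(7) = add(f(6), 1) = add(9, 1) = 10
f(8) = add(f(7), 1) = add(10, 1) = 11
f(9) = add(f(8), 1) = add(11, 1) = 12
f(10) = add(f(9), 1) = add(12, 1) = 13
f(11) = add(f(10), 1) = add(13, 1) = 14
f(12) = add(f(11), 1) = add(14, 1) = 15
f(13) = add(f(12), 1) = add(15, 1) = 16
f(14) = add(f(13), 1) = add(16, 1) = 17


17


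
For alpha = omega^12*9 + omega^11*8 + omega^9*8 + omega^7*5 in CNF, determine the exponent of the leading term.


CNF: omega^12*9 + omega^11*8 + omega^9*8 + omega^7*5
The leading term is omega^12*9, which has exponent 12.

12


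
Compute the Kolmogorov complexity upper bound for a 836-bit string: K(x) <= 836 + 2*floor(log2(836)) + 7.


floor(log2(836)) = 9
2 * 9 = 18
K(x) <= 836 + 18 + 7 = 861

861


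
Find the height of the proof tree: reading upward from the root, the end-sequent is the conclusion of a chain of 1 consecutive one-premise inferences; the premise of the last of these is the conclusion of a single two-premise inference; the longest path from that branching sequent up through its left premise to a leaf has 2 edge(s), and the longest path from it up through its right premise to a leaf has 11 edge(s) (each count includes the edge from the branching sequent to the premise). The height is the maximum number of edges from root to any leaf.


Longest path through the left premise: 2 edges (measured from the branching sequent)
Longest path through the right premise: 11 edges
Height of the subtree rooted at the branching sequent: max(2, 11) = 11
The branching sequent sits 1 edges above the root (the chain of one-premise inferences), so height = 11 + 1 = 12

12


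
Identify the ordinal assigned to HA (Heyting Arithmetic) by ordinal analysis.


The proof-theoretic ordinal of HA (Heyting Arithmetic) is a standard result in ordinal analysis.
This ordinal is the supremum of order types of primitive recursive well-orderings
that the theory can prove to be well-ordered.
For HA (Heyting Arithmetic), the proof-theoretic ordinal is epsilon_0.

epsilon_0


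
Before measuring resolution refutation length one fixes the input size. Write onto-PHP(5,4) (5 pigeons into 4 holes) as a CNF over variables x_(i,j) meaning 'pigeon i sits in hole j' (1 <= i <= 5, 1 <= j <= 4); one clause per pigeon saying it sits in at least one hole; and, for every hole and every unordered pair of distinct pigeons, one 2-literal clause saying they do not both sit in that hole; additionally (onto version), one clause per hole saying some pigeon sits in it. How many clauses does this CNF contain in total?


onto-PHP(5,4): 5 pigeons, 4 holes, 5*4 = 20 variables.
- pigeon clauses: one per pigeon -> 5 clauses
- hole clauses: 4 holes * C(5,2) = 4 * 10 -> 40 clauses
- onto clauses: one per hole -> 4 clauses
Total clauses = 5 + 40 + 4 = 49

49


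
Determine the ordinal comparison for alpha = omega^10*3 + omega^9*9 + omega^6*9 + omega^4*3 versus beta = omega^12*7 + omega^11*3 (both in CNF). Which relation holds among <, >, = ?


Compare term by term from highest exponent:
alpha = omega^10*3 + omega^9*9 + omega^6*9 + omega^4*3
beta = omega^12*7 + omega^11*3
Term 1: alpha has omega^10*3, beta has omega^12*7
Term 2: alpha has omega^9*9, beta has omega^11*3
Term 3: alpha has omega^6*9, beta has omega^0*0
Term 4: alpha has omega^4*3, beta has omega^0*0
Result: alpha < beta

alpha < beta


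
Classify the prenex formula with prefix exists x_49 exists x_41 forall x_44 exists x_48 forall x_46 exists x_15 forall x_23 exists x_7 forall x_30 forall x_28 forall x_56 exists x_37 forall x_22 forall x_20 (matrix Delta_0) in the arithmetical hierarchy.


Leading quantifier is exists, so the class is Sigma.
Number of quantifier blocks = alternations + 1 = 9 + 1 = 10.
Classification: Sigma_10

Sigma_10


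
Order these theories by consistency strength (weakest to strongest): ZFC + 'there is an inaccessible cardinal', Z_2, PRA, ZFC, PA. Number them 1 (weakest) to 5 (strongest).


Ordering by consistency strength:
1. PRA
2. PA
3. Z_2
4. ZFC
5. ZFC + 'there is an inaccessible cardinal'


ZFC + 'there is an inaccessible cardinal'=5, Z_2=3, PRA=1, ZFC=4, PA=2


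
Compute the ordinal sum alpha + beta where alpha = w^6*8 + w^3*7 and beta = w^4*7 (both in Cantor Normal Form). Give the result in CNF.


Ordinal addition (w^6*8 + w^3*7) + w^4*7:
alpha's leading term has exponent 6 > beta's exponent 4, so it survives.
alpha's tail term has exponent 3 < beta's exponent 4, so it is absorbed by beta.
In ordinal addition, any term followed by a strictly larger-exponent term is absorbed.
Result = w^6*8 + w^4*7

w^6*8 + w^4*7


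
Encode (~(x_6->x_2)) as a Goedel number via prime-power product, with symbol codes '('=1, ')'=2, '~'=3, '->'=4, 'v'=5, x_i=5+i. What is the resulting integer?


Formula: (~(x_6->x_2))
Symbol codes: [1, 3, 1, 11, 4, 7, 2, 2]
Primes: [2, 3, 5, 7, 11, 13, 17, 19]
p_1^1 = 2^1 = 2
p_2^3 = 3^3 = 27
p_3^1 = 5^1 = 5
p_4^11 = 7^11 = 1977326743
p_5^4 = 11^4 = 14641
p_6^7 = 13^7 = 62748517
p_7^2 = 17^2 = 289
p_8^2 = 19^2 = 361
Product = 51170711514593273819029743930

51170711514593273819029743930


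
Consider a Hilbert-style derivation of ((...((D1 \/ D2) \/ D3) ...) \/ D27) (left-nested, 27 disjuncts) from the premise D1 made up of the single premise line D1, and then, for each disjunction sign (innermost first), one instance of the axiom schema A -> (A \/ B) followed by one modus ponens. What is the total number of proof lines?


Building the left-nested 27-ary disjunction from D1:
- 1 premise line (D1)
- 27 disjuncts means 26 disjunction signs; each needs 1 axiom instance + 1 MP = 2 lines: 2 * 26 = 52
Total = 1 + 52 = 53 lines.

53


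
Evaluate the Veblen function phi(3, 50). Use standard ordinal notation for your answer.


phi(3, 50):
phi(3, beta) = eta_beta (the beta-th eta number, fixed point of zeta).
phi(3, 50) = eta_50

eta_50


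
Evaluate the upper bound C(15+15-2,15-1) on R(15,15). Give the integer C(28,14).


R(15,15) <= C(15+15-2, 15-1) = C(28, 14)
C(28, 14) = 28! / (14! * 14!)
= 40116600

40116600


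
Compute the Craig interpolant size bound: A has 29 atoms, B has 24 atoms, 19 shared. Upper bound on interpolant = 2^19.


Shared atoms = 19
Craig interpolant size bound = 2^19
= 524288

524288


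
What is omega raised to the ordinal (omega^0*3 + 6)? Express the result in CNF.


omega^(omega^0*3 + 6):
omega^0 = 1, so the exponent is 3 + 6 = 9 (finite ordinal addition).
Result = omega^9, already a single CNF term.

omega^9


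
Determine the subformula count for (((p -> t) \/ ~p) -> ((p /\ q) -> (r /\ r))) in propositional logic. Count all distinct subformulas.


Formula: (((p -> t) \/ ~p) -> ((p /\ q) -> (r /\ r)))
Subformulas found:
  1. q
  2. r
  3. t
  4. p
  5. ~p
  6. (r /\ r)
  7. (p /\ q)
  8. (p -> t)
  9. ((p -> t) \/ ~p)
  10. ((p /\ q) -> (r /\ r))
  11. (((p -> t) \/ ~p) -> ((p /\ q) -> (r /\ r)))
Total distinct subformulas = 11

11


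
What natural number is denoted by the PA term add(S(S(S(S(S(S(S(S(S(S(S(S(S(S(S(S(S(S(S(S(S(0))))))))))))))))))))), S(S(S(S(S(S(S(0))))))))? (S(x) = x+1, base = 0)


add(S^21(0), S^7(0)):
S^21(0) = 21
S^7(0) = 7
21 + 7 = 28

28


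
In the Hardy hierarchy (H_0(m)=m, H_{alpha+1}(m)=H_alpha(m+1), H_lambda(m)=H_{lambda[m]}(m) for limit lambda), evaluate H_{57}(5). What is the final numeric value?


H_57(5):
For finite ordinals k, H_k(n) = n + k (each successor step adds 1).
H_57(5) = 5 + 57 = 62

62


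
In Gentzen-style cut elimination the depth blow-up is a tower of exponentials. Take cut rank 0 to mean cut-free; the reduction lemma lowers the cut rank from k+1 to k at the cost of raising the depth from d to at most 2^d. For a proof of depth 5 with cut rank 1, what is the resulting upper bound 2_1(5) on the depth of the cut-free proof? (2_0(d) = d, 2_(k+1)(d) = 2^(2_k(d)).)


Each rank reduction sends depth d to at most 2^d; cut rank r needs r reductions.
2_0(5) = 5
2_1(5) = 2^5 = 32
Cut-free depth bound = 32

32


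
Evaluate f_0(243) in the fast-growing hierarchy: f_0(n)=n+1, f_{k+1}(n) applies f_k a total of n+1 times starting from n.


f_0(243) = 243 + 1 = 244

244


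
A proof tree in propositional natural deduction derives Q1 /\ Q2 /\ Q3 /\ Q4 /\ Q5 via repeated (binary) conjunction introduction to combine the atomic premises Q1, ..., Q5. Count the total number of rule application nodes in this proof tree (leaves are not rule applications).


The target conjunction has 5 conjuncts, i.e. 4 binary /\ connectives.
Each conjunction-intro joins two pieces, so 5 atoms require 5-1 = 4 applications.
Total inference nodes = 4

4


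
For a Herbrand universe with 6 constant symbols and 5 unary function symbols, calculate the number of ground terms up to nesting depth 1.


Herbrand terms by depth:
Depth 0: 6 constants
Depth 1: 30 new terms (running total: 36)
Total distinct ground terms = 36

36


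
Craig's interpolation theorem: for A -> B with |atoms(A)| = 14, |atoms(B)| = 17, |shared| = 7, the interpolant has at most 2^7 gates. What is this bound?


Shared atoms = 7
Craig interpolant size bound = 2^7
= 128

128


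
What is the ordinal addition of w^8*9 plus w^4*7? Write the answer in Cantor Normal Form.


Ordinal addition w^8*9 + w^4*7:
Leading exponent of alpha (8) > leading exponent of beta (4).
Since alpha's term has higher exponent than beta's leading term,
the sum is simply alpha followed by beta.
Result = w^8*9 + w^4*7

w^8*9 + w^4*7


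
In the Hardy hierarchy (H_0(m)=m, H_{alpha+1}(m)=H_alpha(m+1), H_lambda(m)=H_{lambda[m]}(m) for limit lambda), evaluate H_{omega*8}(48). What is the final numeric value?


H_{omega*8}(48):
For the Hardy hierarchy, H_{omega*k}(n) = 2^k * n.
2^8 = 256.
256 * 48 = 12288

12288


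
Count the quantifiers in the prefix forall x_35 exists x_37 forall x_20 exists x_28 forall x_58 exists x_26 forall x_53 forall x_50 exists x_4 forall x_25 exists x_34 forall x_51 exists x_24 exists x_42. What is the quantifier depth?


Quantifier prefix has 14 quantifier symbols.
Quantifier depth = 14

14


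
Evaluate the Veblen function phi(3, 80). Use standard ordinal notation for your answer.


phi(3, 80):
phi(3, beta) = eta_beta (the beta-th eta number, fixed point of zeta).
phi(3, 80) = eta_80

eta_80


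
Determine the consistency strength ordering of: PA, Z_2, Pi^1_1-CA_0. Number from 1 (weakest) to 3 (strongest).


Ordering by consistency strength:
1. PA
2. Pi^1_1-CA_0
3. Z_2


PA=1, Z_2=3, Pi^1_1-CA_0=2


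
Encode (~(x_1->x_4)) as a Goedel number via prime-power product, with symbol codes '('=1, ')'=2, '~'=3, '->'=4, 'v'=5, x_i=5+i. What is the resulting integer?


Formula: (~(x_1->x_4))
Symbol codes: [1, 3, 1, 6, 4, 9, 2, 2]
Primes: [2, 3, 5, 7, 11, 13, 17, 19]
p_1^1 = 2^1 = 2
p_2^3 = 3^3 = 27
p_3^1 = 5^1 = 5
p_4^6 = 7^6 = 117649
p_5^4 = 11^4 = 14641
p_6^9 = 13^9 = 10604499373
p_7^2 = 17^2 = 289
p_8^2 = 19^2 = 361
Product = 514538599748096821289702310

514538599748096821289702310


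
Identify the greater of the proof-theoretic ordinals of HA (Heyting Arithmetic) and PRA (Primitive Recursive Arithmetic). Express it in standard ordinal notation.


Proof-theoretic ordinal of HA (Heyting Arithmetic): epsilon_0
Proof-theoretic ordinal of PRA (Primitive Recursive Arithmetic): omega^omega
Comparing: omega^omega < epsilon_0.
The larger ordinal is epsilon_0 (from HA (Heyting Arithmetic)).

epsilon_0


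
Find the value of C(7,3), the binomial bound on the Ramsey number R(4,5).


R(4,5) <= C(4+5-2, 4-1) = C(7, 3)
C(7, 3) = 7! / (3! * 4!)
= 35

35


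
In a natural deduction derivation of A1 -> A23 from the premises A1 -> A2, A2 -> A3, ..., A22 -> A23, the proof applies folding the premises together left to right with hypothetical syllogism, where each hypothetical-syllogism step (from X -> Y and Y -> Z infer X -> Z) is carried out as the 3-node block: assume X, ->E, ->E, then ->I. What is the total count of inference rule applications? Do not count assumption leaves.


There are 22 premises in the chain. The first HS step combines premises 1 and 2; each further premise needs one more HS step.
So 22 premises require 22 - 1 = 21 hypothetical-syllogism steps.
Each HS step uses 3 inference nodes (->E, ->E, ->I).
21 * 3 = 63 total inference nodes.

63
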